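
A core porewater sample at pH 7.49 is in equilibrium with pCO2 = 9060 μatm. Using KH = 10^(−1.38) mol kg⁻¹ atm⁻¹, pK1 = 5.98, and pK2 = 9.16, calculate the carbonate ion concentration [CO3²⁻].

[CO3²⁻] = 0.261 mmol/kg

[CO2*] = KH · pCO2 = 10^(−1.38) × 9060×10^-6 = 3.777×10^-4 mol/kg
α₀ = 1/(1 + K1/[H⁺] + K1K2/[H⁺]²) = 1/(1 + 10^+1.51 + 10^-0.16) = 0.02937
DIC = [CO2*]/α₀ = 3.777×10^-4 / 0.02937 = 12.86 mmol/kg
[CO3²⁻] = α₂·DIC; α₂ = 0.02032, so [CO3²⁻] = 0.02032 × 12.86 = 0.261 mmol/kg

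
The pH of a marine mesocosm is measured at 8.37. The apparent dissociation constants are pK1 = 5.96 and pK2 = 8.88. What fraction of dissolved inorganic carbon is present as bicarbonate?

α₁ = 1 / (1 + [H⁺]/K1 + K2/[H⁺]) = 1 / (1 + 10^-2.41 + 10^-0.51)
   = 1 / (1 + 0.0038905 + 0.30903) = 1/1.3129 = 0.7617

α₁ = 0.762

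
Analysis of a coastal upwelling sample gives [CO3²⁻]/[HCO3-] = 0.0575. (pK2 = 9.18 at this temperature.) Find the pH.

pH = 7.94

From K2 = [H⁺][CO3²⁻]/[HCO3-]:  pH = pK2 + log₁₀([CO3²⁻]/[HCO3-])
log₁₀(0.0575) = -1.240
pH = 9.18 + (-1.240) = 7.94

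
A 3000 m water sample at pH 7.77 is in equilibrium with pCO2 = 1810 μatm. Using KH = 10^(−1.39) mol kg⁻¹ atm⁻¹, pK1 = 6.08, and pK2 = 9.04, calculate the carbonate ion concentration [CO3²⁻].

[CO3²⁻] = 0.194 mmol/kg

[CO2*] = KH · pCO2 = 10^(−1.39) × 1810×10^-6 = 7.374×10^-5 mol/kg
α₀ = 1/(1 + K1/[H⁺] + K1K2/[H⁺]²) = 1/(1 + 10^+1.69 + 10^+0.42) = 0.01901
DIC = [CO2*]/α₀ = 7.374×10^-5 / 0.01901 = 3.879 mmol/kg
[CO3²⁻] = α₂·DIC; α₂ = 0.05000, so [CO3²⁻] = 0.05000 × 3.879 = 0.194 mmol/kg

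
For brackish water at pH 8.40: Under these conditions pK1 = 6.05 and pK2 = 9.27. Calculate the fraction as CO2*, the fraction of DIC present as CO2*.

α₀ = 1 / (1 + K1/[H⁺] + K1K2/[H⁺]²) = 1 / (1 + 10^+2.35 + 10^+1.48)
   = 1 / (1 + 223.87 + 30.200) = 1/255.07 = 0.003920

α₀ = 0.00392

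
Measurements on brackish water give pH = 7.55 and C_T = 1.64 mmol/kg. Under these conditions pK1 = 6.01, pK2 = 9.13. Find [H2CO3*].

[CO2*] = 0.0448 mmol/kg

α₀ = 1 / (1 + K1/[H⁺] + K1K2/[H⁺]²) = 1 / (1 + 10^+1.54 + 10^-0.04)
   = 1 / (1 + 34.674 + 0.91201) = 1/36.586 = 0.02733
[CO2*] = α₀ × DIC = 0.02733 × 1.64 = 0.0448 mmol/kg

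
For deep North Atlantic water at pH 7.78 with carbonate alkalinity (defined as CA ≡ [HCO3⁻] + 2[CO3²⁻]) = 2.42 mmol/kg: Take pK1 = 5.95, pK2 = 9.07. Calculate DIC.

DIC = 2.34 mmol/kg

CA = [HCO3⁻] + 2[CO3²⁻] = (α₁ + 2α₂)·DIC
At pH 7.78: [H⁺]/K1 = 10^-1.83 = 0.014791, K2/[H⁺] = 10^-1.29 = 0.051286
α₁ = 1/(1 + 0.014791 + 0.051286) = 1/1.0661 = 0.9380; α₂ = α₁·K2/[H⁺] = 0.04811
α₁ + 2α₂ = 1.0342
DIC = CA / (α₁ + 2α₂) = 2.42 / 1.0342 = 2.34 mmol/kg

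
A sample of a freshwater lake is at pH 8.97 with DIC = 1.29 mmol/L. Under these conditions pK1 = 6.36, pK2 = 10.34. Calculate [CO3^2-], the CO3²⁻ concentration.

α₂ = 1 / (1 + [H⁺]/K2 + [H⁺]²/(K1K2)) = 1 / (1 + 10^+1.37 + 10^-1.24)
   = 1 / (1 + 23.442 + 0.057544) = 1/24.500 = 0.04082
[CO3²⁻] = α₂ × DIC = 0.04082 × 1.29 = 0.0527 mmol/L

[CO3²⁻] = 0.0527 mmol/L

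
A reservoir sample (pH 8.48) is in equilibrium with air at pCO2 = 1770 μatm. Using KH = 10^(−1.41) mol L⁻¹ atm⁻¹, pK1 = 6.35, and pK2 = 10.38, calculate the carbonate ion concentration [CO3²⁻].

[CO3²⁻] = 0.117 mmol/L

[CO2*] = KH · pCO2 = 10^(−1.41) × 1770×10^-6 = 6.886×10^-5 mol/L
α₀ = 1/(1 + K1/[H⁺] + K1K2/[H⁺]²) = 1/(1 + 10^+2.13 + 10^+0.23) = 0.007268
DIC = [CO2*]/α₀ = 6.886×10^-5 / 0.007268 = 9.475 mmol/L
[CO3²⁻] = α₂·DIC; α₂ = 0.01234, so [CO3²⁻] = 0.01234 × 9.475 = 0.117 mmol/L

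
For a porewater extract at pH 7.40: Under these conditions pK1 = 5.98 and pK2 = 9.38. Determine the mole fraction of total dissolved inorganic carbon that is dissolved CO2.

α₀ = 0.0363

α₀ = 1 / (1 + K1/[H⁺] + K1K2/[H⁺]²) = 1 / (1 + 10^+1.42 + 10^-0.56)
   = 1 / (1 + 26.303 + 0.27542) = 1/27.578 = 0.03626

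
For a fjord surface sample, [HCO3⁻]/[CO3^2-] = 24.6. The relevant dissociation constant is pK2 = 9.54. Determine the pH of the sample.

pH = 8.15

From K2 = [H⁺][CO3^2-]/[HCO3⁻]:  pH = pK2 − log₁₀([HCO3⁻]/[CO3^2-])
log₁₀(24.6) = +1.391
pH = 9.54 − (+1.391) = 8.15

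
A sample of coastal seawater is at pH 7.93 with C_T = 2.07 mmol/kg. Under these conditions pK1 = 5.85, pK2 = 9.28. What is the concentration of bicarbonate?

[HCO3⁻] = 1.97 mmol/kg

α₁ = 1 / (1 + [H⁺]/K1 + K2/[H⁺]) = 1 / (1 + 10^-2.08 + 10^-1.35)
   = 1 / (1 + 0.0083176 + 0.044668) = 1/1.0530 = 0.9497
[HCO3⁻] = α₁ × DIC = 0.9497 × 2.07 = 1.97 mmol/kg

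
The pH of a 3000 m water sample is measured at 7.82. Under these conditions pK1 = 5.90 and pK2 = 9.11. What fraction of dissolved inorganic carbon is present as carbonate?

α₂ = 1 / (1 + [H⁺]/K2 + [H⁺]²/(K1K2)) = 1 / (1 + 10^+1.29 + 10^-0.63)
   = 1 / (1 + 19.498 + 0.23442) = 1/20.733 = 0.04823

α₂ = 0.0482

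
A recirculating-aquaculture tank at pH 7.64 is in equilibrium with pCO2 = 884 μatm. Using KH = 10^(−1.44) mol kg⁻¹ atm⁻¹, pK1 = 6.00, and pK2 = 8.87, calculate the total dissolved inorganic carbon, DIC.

[CO2*] = KH · pCO2 = 10^(−1.44) × 884×10^-6 = 3.210×10^-5 mol/kg
α₀ = 1/(1 + K1/[H⁺] + K1K2/[H⁺]²) = 1/(1 + 10^+1.64 + 10^+0.41) = 0.02118
DIC = [CO2*]/α₀ = 3.210×10^-5 / 0.02118 = 1.52 mmol/kg

DIC = 1.52 mmol/kg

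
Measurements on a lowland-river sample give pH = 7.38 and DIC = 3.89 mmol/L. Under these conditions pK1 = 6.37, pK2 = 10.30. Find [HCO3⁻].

α₁ = 1 / (1 + [H⁺]/K1 + K2/[H⁺]) = 1 / (1 + 10^-1.01 + 10^-2.92)
   = 1 / (1 + 0.097724 + 0.0012023) = 1/1.0989 = 0.9100
[HCO3⁻] = α₁ × DIC = 0.9100 × 3.89 = 3.54 mmol/L

[HCO3⁻] = 3.54 mmol/L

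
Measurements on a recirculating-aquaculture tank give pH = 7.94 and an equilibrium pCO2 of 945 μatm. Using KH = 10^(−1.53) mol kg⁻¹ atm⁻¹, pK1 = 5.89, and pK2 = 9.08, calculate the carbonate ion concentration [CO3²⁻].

[CO3²⁻] = 0.227 mmol/kg

[CO2*] = KH · pCO2 = 10^(−1.53) × 945×10^-6 = 2.789×10^-5 mol/kg
α₀ = 1/(1 + K1/[H⁺] + K1K2/[H⁺]²) = 1/(1 + 10^+2.05 + 10^+0.91) = 0.008242
DIC = [CO2*]/α₀ = 2.789×10^-5 / 0.008242 = 3.384 mmol/kg
[CO3²⁻] = α₂·DIC; α₂ = 0.06699, so [CO3²⁻] = 0.06699 × 3.384 = 0.227 mmol/kg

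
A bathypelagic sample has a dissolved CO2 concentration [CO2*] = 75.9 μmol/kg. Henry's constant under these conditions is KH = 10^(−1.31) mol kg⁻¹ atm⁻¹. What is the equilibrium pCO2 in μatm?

pCO2 = 1550 μatm

KH = 10^(−1.31) = 4.898×10^-2 mol kg⁻¹ atm⁻¹
pCO2 = [CO2*]/KH = 75.9×10^-6 / 4.898×10^-2 = 1.55×10^-3 atm = 1550 μatm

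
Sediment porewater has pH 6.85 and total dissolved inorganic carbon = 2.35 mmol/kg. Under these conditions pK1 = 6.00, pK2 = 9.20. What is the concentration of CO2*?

[CO2*] = 0.290 mmol/kg

α₀ = 1 / (1 + K1/[H⁺] + K1K2/[H⁺]²) = 1 / (1 + 10^+0.85 + 10^-1.50)
   = 1 / (1 + 7.0795 + 0.031623) = 1/8.1111 = 0.1233
[CO2*] = α₀ × DIC = 0.1233 × 2.35 = 0.290 mmol/kg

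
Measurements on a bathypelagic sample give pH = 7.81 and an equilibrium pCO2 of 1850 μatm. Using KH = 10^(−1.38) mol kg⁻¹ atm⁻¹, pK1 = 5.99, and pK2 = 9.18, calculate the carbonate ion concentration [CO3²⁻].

[CO2*] = KH · pCO2 = 10^(−1.38) × 1850×10^-6 = 7.712×10^-5 mol/kg
α₀ = 1/(1 + K1/[H⁺] + K1K2/[H⁺]²) = 1/(1 + 10^+1.82 + 10^+0.45) = 0.01431
DIC = [CO2*]/α₀ = 7.712×10^-5 / 0.01431 = 5.390 mmol/kg
[CO3²⁻] = α₂·DIC; α₂ = 0.04033, so [CO3²⁻] = 0.04033 × 5.390 = 0.217 mmol/kg

[CO3²⁻] = 0.217 mmol/kg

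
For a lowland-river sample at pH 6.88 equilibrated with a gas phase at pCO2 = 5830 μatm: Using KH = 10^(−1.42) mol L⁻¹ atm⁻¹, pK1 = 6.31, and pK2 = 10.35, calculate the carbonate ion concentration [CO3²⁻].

[CO2*] = KH · pCO2 = 10^(−1.42) × 5830×10^-6 = 2.217×10^-4 mol/L
α₀ = 1/(1 + K1/[H⁺] + K1K2/[H⁺]²) = 1/(1 + 10^+0.57 + 10^-2.90) = 0.2120
DIC = [CO2*]/α₀ = 2.217×10^-4 / 0.2120 = 1.045 mmol/L
[CO3²⁻] = α₂·DIC; α₂ = 0.0002669, so [CO3²⁻] = 0.0002669 × 1.045 = 0.000279 mmol/L = 0.279 μmol/L

[CO3²⁻] = 0.279 μmol/L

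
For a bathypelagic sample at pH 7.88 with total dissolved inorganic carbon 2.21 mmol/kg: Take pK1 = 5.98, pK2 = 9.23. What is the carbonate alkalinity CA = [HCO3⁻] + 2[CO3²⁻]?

CA = 2.28 mmol/kg

CA = [HCO3⁻] + 2[CO3²⁻] = (α₁ + 2α₂)·DIC
At pH 7.88: [H⁺]/K1 = 10^-1.90 = 0.012589, K2/[H⁺] = 10^-1.35 = 0.044668
α₁ = 1/(1 + 0.012589 + 0.044668) = 1/1.0573 = 0.9458; α₂ = α₁·K2/[H⁺] = 0.04225
α₁ + 2α₂ = 1.0303
CA = 1.0303 × 2.21 = 2.28 mmol/kg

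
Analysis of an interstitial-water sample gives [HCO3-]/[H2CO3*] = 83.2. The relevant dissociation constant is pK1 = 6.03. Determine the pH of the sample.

pH = 7.95

From K1 = [H⁺][HCO3-]/[H2CO3*]:  pH = pK1 + log₁₀([HCO3-]/[H2CO3*])
log₁₀(83.2) = +1.920
pH = 6.03 + (+1.920) = 7.95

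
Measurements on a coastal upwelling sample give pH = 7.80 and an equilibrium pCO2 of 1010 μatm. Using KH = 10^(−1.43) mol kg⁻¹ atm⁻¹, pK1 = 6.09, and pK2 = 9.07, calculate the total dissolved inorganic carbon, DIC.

DIC = 2.07 mmol/kg

[CO2*] = KH · pCO2 = 10^(−1.43) × 1010×10^-6 = 3.753×10^-5 mol/kg
α₀ = 1/(1 + K1/[H⁺] + K1K2/[H⁺]²) = 1/(1 + 10^+1.71 + 10^+0.44) = 0.01817
DIC = [CO2*]/α₀ = 3.753×10^-5 / 0.01817 = 2.07 mmol/kg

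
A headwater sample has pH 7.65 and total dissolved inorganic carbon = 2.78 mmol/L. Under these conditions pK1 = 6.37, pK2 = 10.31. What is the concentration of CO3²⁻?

α₂ = 1 / (1 + [H⁺]/K2 + [H⁺]²/(K1K2)) = 1 / (1 + 10^+2.66 + 10^+1.38)
   = 1 / (1 + 457.09 + 23.988) = 1/482.08 = 0.002074
[CO3²⁻] = α₂ × DIC = 0.002074 × 2.78 = 0.00577 mmol/L = 5.77 μmol/L

[CO3²⁻] = 5.77 μmol/L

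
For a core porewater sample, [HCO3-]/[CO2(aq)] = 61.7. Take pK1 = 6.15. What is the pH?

pH = 7.94

From K1 = [H⁺][HCO3-]/[CO2(aq)]:  pH = pK1 + log₁₀([HCO3-]/[CO2(aq)])
log₁₀(61.7) = +1.790
pH = 6.15 + (+1.790) = 7.94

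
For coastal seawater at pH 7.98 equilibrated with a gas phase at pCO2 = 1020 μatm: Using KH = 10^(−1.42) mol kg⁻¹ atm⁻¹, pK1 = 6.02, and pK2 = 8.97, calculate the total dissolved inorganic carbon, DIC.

DIC = 3.94 mmol/kg

[CO2*] = KH · pCO2 = 10^(−1.42) × 1020×10^-6 = 3.878×10^-5 mol/kg
α₀ = 1/(1 + K1/[H⁺] + K1K2/[H⁺]²) = 1/(1 + 10^+1.96 + 10^+0.97) = 0.009849
DIC = [CO2*]/α₀ = 3.878×10^-5 / 0.009849 = 3.94 mmol/kg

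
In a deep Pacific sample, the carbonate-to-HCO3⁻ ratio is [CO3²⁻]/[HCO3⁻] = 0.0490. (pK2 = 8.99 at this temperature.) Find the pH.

pH = 7.68

From K2 = [H⁺][CO3²⁻]/[HCO3⁻]:  pH = pK2 + log₁₀([CO3²⁻]/[HCO3⁻])
log₁₀(0.0490) = -1.310
pH = 8.99 + (-1.310) = 7.68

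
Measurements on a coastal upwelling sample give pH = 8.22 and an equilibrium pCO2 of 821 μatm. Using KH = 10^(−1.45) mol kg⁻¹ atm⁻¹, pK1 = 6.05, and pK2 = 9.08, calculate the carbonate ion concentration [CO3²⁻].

[CO3²⁻] = 0.595 mmol/kg

[CO2*] = KH · pCO2 = 10^(−1.45) × 821×10^-6 = 2.913×10^-5 mol/kg
α₀ = 1/(1 + K1/[H⁺] + K1K2/[H⁺]²) = 1/(1 + 10^+2.17 + 10^+1.31) = 0.005906
DIC = [CO2*]/α₀ = 2.913×10^-5 / 0.005906 = 4.933 mmol/kg
[CO3²⁻] = α₂·DIC; α₂ = 0.1206, so [CO3²⁻] = 0.1206 × 4.933 = 0.595 mmol/kg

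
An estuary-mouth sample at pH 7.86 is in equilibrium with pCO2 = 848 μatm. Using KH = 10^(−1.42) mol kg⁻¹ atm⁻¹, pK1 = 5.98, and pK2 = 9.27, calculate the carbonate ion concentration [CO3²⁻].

[CO3²⁻] = 0.0951 mmol/kg

[CO2*] = KH · pCO2 = 10^(−1.42) × 848×10^-6 = 3.224×10^-5 mol/kg
α₀ = 1/(1 + K1/[H⁺] + K1K2/[H⁺]²) = 1/(1 + 10^+1.88 + 10^+0.47) = 0.01253
DIC = [CO2*]/α₀ = 3.224×10^-5 / 0.01253 = 2.573 mmol/kg
[CO3²⁻] = α₂·DIC; α₂ = 0.03698, so [CO3²⁻] = 0.03698 × 2.573 = 0.0951 mmol/kg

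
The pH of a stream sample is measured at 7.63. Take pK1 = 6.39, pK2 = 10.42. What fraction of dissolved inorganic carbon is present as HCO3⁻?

α₁ = 0.944

α₁ = 1 / (1 + [H⁺]/K1 + K2/[H⁺]) = 1 / (1 + 10^-1.24 + 10^-2.79)
   = 1 / (1 + 0.057544 + 0.0016218) = 1/1.0592 = 0.9441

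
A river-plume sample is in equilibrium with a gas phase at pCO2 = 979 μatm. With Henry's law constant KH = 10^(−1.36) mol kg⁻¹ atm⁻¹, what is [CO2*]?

KH = 10^(−1.36) = 4.365×10^-2 mol kg⁻¹ atm⁻¹
[CO2*] = KH · pCO2 = 4.365×10^-2 × 979×10^-6 atm = 4.27×10^-5 mol/kg

[CO2*] = 42.7 μmol/kg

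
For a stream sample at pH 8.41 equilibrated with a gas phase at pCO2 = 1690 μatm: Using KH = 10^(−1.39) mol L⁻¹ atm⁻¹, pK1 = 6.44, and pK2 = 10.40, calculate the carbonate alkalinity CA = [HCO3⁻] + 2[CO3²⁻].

CA = 6.56 mmol/L

[CO2*] = KH · pCO2 = 10^(−1.39) × 1690×10^-6 = 6.885×10^-5 mol/L
α₀ = 1/(1 + K1/[H⁺] + K1K2/[H⁺]²) = 1/(1 + 10^+1.97 + 10^-0.02) = 0.01050
DIC = [CO2*]/α₀ = 6.885×10^-5 / 0.01050 = 6.560 mmol/L
CA = (α₁ + 2α₂)·DIC = (0.9795 + 2×0.01002) × 6.560 = 6.56 mmol/L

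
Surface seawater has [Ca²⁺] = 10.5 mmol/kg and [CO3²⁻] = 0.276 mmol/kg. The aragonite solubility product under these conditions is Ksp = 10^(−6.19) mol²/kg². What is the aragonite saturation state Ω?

Ksp = 10^(−6.19) = 6.457×10^-7
Ω = [Ca²⁺][CO3²⁻]/Ksp = (10.5×10^-3)(0.276×10^-3) / 6.457×10^-7 = 4.49

Ω = 4.49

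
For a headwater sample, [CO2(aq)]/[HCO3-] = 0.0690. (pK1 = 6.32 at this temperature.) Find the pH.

pH = 7.48

From K1 = [H⁺][HCO3-]/[CO2(aq)]:  pH = pK1 − log₁₀([CO2(aq)]/[HCO3-])
log₁₀(0.0690) = -1.161
pH = 6.32 − (-1.161) = 7.48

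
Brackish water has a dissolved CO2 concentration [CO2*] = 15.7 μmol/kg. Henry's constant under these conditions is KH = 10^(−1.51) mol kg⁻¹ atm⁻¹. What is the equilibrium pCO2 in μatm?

pCO2 = 508 μatm

KH = 10^(−1.51) = 3.090×10^-2 mol kg⁻¹ atm⁻¹
pCO2 = [CO2*]/KH = 15.7×10^-6 / 3.090×10^-2 = 5.08×10^-4 atm = 508 μatm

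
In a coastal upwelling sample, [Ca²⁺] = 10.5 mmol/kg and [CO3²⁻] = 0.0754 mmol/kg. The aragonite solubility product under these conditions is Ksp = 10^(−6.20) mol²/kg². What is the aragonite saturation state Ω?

Ω = 1.25

Ksp = 10^(−6.20) = 6.310×10^-7
Ω = [Ca²⁺][CO3²⁻]/Ksp = (10.5×10^-3)(0.0754×10^-3) / 6.310×10^-7 = 1.25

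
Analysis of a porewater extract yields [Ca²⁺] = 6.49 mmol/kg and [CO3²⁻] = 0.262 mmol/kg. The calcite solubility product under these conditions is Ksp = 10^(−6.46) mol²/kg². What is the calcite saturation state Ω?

Ω = 4.90

Ksp = 10^(−6.46) = 3.467×10^-7
Ω = [Ca²⁺][CO3²⁻]/Ksp = (6.49×10^-3)(0.262×10^-3) / 3.467×10^-7 = 4.90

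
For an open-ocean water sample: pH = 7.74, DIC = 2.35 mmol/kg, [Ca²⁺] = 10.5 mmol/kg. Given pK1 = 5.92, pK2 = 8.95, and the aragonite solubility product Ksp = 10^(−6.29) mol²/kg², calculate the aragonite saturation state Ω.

α₂ = 1 / (1 + [H⁺]/K2 + [H⁺]²/(K1K2)) = 1 / (1 + 10^+1.21 + 10^-0.61)
   = 1 / (1 + 16.218 + 0.24547) = 1/17.464 = 0.05726
[CO3²⁻] = α₂ × DIC = 0.05726 × 2.35 = 0.1346 mmol/kg
Ksp = 10^(−6.29) = 5.129×10^-7
Ω = [Ca²⁺][CO3²⁻]/Ksp = (10.5×10^-3)(1.346×10^-4) / 5.129×10^-7 = 2.76

Ω = 2.76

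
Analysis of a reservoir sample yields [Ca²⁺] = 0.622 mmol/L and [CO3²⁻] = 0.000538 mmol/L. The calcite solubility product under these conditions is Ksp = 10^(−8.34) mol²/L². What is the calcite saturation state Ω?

Ω = 0.0732

Ksp = 10^(−8.34) = 4.571×10^-9
Ω = [Ca²⁺][CO3²⁻]/Ksp = (0.622×10^-3)(0.000538×10^-3) / 4.571×10^-9 = 0.0732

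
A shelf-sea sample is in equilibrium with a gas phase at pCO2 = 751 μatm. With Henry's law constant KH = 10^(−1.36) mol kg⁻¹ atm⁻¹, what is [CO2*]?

KH = 10^(−1.36) = 4.365×10^-2 mol kg⁻¹ atm⁻¹
[CO2*] = KH · pCO2 = 4.365×10^-2 × 751×10^-6 atm = 3.28×10^-5 mol/kg

[CO2*] = 32.8 μmol/kg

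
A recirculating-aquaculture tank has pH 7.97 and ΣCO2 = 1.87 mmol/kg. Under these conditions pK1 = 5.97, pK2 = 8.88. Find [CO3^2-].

[CO3²⁻] = 0.203 mmol/kg

α₂ = 1 / (1 + [H⁺]/K2 + [H⁺]²/(K1K2)) = 1 / (1 + 10^+0.91 + 10^-1.09)
   = 1 / (1 + 8.1283 + 0.081283) = 1/9.2096 = 0.1086
[CO3²⁻] = α₂ × DIC = 0.1086 × 1.87 = 0.203 mmol/kg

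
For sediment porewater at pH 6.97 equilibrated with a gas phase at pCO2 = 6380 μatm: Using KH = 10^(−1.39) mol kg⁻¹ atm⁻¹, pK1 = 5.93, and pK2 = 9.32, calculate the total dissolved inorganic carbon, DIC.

DIC = 3.12 mmol/kg

[CO2*] = KH · pCO2 = 10^(−1.39) × 6380×10^-6 = 2.599×10^-4 mol/kg
α₀ = 1/(1 + K1/[H⁺] + K1K2/[H⁺]²) = 1/(1 + 10^+1.04 + 10^-1.31) = 0.08324
DIC = [CO2*]/α₀ = 2.599×10^-4 / 0.08324 = 3.12 mmol/kg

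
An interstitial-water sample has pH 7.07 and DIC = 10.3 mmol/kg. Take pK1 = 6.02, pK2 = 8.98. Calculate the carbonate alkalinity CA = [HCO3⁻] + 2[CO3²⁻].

CA = [HCO3⁻] + 2[CO3²⁻] = (α₁ + 2α₂)·DIC
At pH 7.07: [H⁺]/K1 = 10^-1.05 = 0.089125, K2/[H⁺] = 10^-1.91 = 0.012303
α₁ = 1/(1 + 0.089125 + 0.012303) = 1/1.1014 = 0.9079; α₂ = α₁·K2/[H⁺] = 0.01117
α₁ + 2α₂ = 0.9303
CA = 0.9303 × 10.3 = 9.58 mmol/kg

CA = 9.58 mmol/kg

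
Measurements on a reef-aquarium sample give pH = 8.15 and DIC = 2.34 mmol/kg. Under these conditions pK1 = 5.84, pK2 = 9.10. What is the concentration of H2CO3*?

α₀ = 1 / (1 + K1/[H⁺] + K1K2/[H⁺]²) = 1 / (1 + 10^+2.31 + 10^+1.36)
   = 1 / (1 + 204.17 + 22.909) = 1/228.08 = 0.004384
[CO2*] = α₀ × DIC = 0.004384 × 2.34 = 0.0103 mmol/kg = 10.3 μmol/kg

[CO2*] = 10.3 μmol/kg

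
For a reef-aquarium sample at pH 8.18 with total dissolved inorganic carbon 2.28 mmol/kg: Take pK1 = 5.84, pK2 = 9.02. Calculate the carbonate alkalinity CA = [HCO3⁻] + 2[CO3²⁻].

CA = 2.56 mmol/kg

CA = [HCO3⁻] + 2[CO3²⁻] = (α₁ + 2α₂)·DIC
At pH 8.18: [H⁺]/K1 = 10^-2.34 = 0.0045709, K2/[H⁺] = 10^-0.84 = 0.14454
α₁ = 1/(1 + 0.0045709 + 0.14454) = 1/1.1491 = 0.8702; α₂ = α₁·K2/[H⁺] = 0.1258
α₁ + 2α₂ = 1.1218
CA = 1.1218 × 2.28 = 2.56 mmol/kg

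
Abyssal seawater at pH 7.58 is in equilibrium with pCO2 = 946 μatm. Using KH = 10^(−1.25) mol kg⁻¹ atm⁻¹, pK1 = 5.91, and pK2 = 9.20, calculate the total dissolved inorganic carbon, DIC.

DIC = 2.60 mmol/kg

[CO2*] = KH · pCO2 = 10^(−1.25) × 946×10^-6 = 5.320×10^-5 mol/kg
α₀ = 1/(1 + K1/[H⁺] + K1K2/[H⁺]²) = 1/(1 + 10^+1.67 + 10^+0.05) = 0.02045
DIC = [CO2*]/α₀ = 5.320×10^-5 / 0.02045 = 2.60 mmol/kg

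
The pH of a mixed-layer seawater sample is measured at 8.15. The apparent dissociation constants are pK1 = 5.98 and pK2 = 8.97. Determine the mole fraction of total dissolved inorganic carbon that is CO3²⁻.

α₂ = 0.131

α₂ = 1 / (1 + [H⁺]/K2 + [H⁺]²/(K1K2)) = 1 / (1 + 10^+0.82 + 10^-1.35)
   = 1 / (1 + 6.6069 + 0.044668) = 1/7.6516 = 0.1307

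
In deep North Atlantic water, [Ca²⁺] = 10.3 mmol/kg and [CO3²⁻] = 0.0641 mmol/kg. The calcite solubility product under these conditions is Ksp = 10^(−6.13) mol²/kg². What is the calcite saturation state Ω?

Ksp = 10^(−6.13) = 7.413×10^-7
Ω = [Ca²⁺][CO3²⁻]/Ksp = (10.3×10^-3)(0.0641×10^-3) / 7.413×10^-7 = 0.891

Ω = 0.891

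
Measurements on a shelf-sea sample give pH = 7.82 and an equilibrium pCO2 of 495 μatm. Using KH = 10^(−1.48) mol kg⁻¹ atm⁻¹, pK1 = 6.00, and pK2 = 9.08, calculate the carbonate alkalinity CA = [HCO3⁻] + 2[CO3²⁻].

[CO2*] = KH · pCO2 = 10^(−1.48) × 495×10^-6 = 1.639×10^-5 mol/kg
α₀ = 1/(1 + K1/[H⁺] + K1K2/[H⁺]²) = 1/(1 + 10^+1.82 + 10^+0.56) = 0.01414
DIC = [CO2*]/α₀ = 1.639×10^-5 / 0.01414 = 1.159 mmol/kg
CA = (α₁ + 2α₂)·DIC = (0.9345 + 2×0.05135) × 1.159 = 1.20 mmol/kg

CA = 1.20 mmol/kg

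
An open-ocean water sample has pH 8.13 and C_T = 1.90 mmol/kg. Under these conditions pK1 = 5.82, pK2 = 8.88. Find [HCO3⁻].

α₁ = 1 / (1 + [H⁺]/K1 + K2/[H⁺]) = 1 / (1 + 10^-2.31 + 10^-0.75)
   = 1 / (1 + 0.0048978 + 0.17783) = 1/1.1827 = 0.8455
[HCO3⁻] = α₁ × DIC = 0.8455 × 1.90 = 1.61 mmol/kg

[HCO3⁻] = 1.61 mmol/kg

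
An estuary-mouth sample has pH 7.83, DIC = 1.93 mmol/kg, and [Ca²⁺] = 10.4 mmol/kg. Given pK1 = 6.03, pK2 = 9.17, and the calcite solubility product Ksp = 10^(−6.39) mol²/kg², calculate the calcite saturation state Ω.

α₂ = 1 / (1 + [H⁺]/K2 + [H⁺]²/(K1K2)) = 1 / (1 + 10^+1.34 + 10^-0.46)
   = 1 / (1 + 21.878 + 0.34674) = 1/23.224 = 0.04306
[CO3²⁻] = α₂ × DIC = 0.04306 × 1.93 = 0.08310 mmol/kg
Ksp = 10^(−6.39) = 4.074×10^-7
Ω = [Ca²⁺][CO3²⁻]/Ksp = (10.4×10^-3)(8.310×10^-5) / 4.074×10^-7 = 2.12

Ω = 2.12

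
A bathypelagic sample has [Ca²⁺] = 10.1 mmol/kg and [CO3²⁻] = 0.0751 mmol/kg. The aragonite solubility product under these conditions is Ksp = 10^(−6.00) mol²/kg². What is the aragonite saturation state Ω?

Ksp = 10^(−6.00) = 1.000×10^-6
Ω = [Ca²⁺][CO3²⁻]/Ksp = (10.1×10^-3)(0.0751×10^-3) / 1.000×10^-6 = 0.759

Ω = 0.759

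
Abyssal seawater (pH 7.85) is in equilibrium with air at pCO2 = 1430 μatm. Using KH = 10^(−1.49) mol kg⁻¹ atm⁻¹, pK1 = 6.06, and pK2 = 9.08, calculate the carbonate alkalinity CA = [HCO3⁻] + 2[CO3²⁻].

[CO2*] = KH · pCO2 = 10^(−1.49) × 1430×10^-6 = 4.627×10^-5 mol/kg
α₀ = 1/(1 + K1/[H⁺] + K1K2/[H⁺]²) = 1/(1 + 10^+1.79 + 10^+0.56) = 0.01509
DIC = [CO2*]/α₀ = 4.627×10^-5 / 0.01509 = 3.068 mmol/kg
CA = (α₁ + 2α₂)·DIC = (0.9301 + 2×0.05477) × 3.068 = 3.19 mmol/kg

CA = 3.19 mmol/kg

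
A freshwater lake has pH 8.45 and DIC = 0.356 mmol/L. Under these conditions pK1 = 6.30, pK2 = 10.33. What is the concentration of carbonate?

α₂ = 1 / (1 + [H⁺]/K2 + [H⁺]²/(K1K2)) = 1 / (1 + 10^+1.88 + 10^-0.27)
   = 1 / (1 + 75.858 + 0.53703) = 1/77.395 = 0.01292
[CO3²⁻] = α₂ × DIC = 0.01292 × 0.356 = 0.00460 mmol/L = 4.60 μmol/L

[CO3²⁻] = 4.60 μmol/L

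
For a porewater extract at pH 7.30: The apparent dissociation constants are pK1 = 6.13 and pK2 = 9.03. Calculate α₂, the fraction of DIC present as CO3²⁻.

α₂ = 1 / (1 + [H⁺]/K2 + [H⁺]²/(K1K2)) = 1 / (1 + 10^+1.73 + 10^+0.56)
   = 1 / (1 + 53.703 + 3.6308) = 1/58.334 = 0.01714

α₂ = 0.0171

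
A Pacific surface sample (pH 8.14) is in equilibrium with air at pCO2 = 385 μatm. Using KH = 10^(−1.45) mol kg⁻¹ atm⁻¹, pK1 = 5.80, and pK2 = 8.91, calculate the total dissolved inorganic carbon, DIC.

DIC = 3.51 mmol/kg

[CO2*] = KH · pCO2 = 10^(−1.45) × 385×10^-6 = 1.366×10^-5 mol/kg
α₀ = 1/(1 + K1/[H⁺] + K1K2/[H⁺]²) = 1/(1 + 10^+2.34 + 10^+1.57) = 0.003892
DIC = [CO2*]/α₀ = 1.366×10^-5 / 0.003892 = 3.51 mmol/kg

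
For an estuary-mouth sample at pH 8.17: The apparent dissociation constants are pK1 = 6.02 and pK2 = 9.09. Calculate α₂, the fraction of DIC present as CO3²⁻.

α₂ = 0.107

α₂ = 1 / (1 + [H⁺]/K2 + [H⁺]²/(K1K2)) = 1 / (1 + 10^+0.92 + 10^-1.23)
   = 1 / (1 + 8.3176 + 0.058884) = 1/9.3765 = 0.1066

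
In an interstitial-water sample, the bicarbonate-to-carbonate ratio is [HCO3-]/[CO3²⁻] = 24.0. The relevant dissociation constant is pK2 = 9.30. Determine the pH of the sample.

From K2 = [H⁺][CO3²⁻]/[HCO3-]:  pH = pK2 − log₁₀([HCO3-]/[CO3²⁻])
log₁₀(24.0) = +1.380
pH = 9.30 − (+1.380) = 7.92

pH = 7.92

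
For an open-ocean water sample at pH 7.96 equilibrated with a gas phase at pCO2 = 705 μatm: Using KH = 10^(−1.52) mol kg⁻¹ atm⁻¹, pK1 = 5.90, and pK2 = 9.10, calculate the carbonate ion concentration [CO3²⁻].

[CO2*] = KH · pCO2 = 10^(−1.52) × 705×10^-6 = 2.129×10^-5 mol/kg
α₀ = 1/(1 + K1/[H⁺] + K1K2/[H⁺]²) = 1/(1 + 10^+2.06 + 10^+0.92) = 0.008056
DIC = [CO2*]/α₀ = 2.129×10^-5 / 0.008056 = 2.643 mmol/kg
[CO3²⁻] = α₂·DIC; α₂ = 0.06701, so [CO3²⁻] = 0.06701 × 2.643 = 0.177 mmol/kg

[CO3²⁻] = 0.177 mmol/kg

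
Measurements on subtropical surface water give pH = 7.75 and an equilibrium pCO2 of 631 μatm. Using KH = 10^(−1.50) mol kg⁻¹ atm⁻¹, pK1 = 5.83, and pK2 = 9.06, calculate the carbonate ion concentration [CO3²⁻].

[CO2*] = KH · pCO2 = 10^(−1.50) × 631×10^-6 = 1.995×10^-5 mol/kg
α₀ = 1/(1 + K1/[H⁺] + K1K2/[H⁺]²) = 1/(1 + 10^+1.92 + 10^+0.61) = 0.01133
DIC = [CO2*]/α₀ = 1.995×10^-5 / 0.01133 = 1.761 mmol/kg
[CO3²⁻] = α₂·DIC; α₂ = 0.04616, so [CO3²⁻] = 0.04616 × 1.761 = 0.0813 mmol/kg

[CO3²⁻] = 0.0813 mmol/kg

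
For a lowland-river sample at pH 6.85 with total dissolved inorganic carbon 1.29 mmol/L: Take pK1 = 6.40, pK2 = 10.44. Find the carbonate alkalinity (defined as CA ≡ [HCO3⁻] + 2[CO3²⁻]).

CA = [HCO3⁻] + 2[CO3²⁻] = (α₁ + 2α₂)·DIC
At pH 6.85: [H⁺]/K1 = 10^-0.45 = 0.35481, K2/[H⁺] = 10^-3.59 = 0.00025704
α₁ = 1/(1 + 0.35481 + 0.00025704) = 1/1.3551 = 0.7380; α₂ = α₁·K2/[H⁺] = 0.0001897
α₁ + 2α₂ = 0.7383
CA = 0.7383 × 1.29 = 0.952 mmol/L

CA = 0.952 mmol/L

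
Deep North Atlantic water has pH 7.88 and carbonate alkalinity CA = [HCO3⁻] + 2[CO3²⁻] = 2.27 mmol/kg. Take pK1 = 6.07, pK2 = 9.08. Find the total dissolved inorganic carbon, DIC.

CA = [HCO3⁻] + 2[CO3²⁻] = (α₁ + 2α₂)·DIC
At pH 7.88: [H⁺]/K1 = 10^-1.81 = 0.015488, K2/[H⁺] = 10^-1.20 = 0.063096
α₁ = 1/(1 + 0.015488 + 0.063096) = 1/1.0786 = 0.9271; α₂ = α₁·K2/[H⁺] = 0.05850
α₁ + 2α₂ = 1.0441
DIC = CA / (α₁ + 2α₂) = 2.27 / 1.0441 = 2.17 mmol/kg

DIC = 2.17 mmol/kg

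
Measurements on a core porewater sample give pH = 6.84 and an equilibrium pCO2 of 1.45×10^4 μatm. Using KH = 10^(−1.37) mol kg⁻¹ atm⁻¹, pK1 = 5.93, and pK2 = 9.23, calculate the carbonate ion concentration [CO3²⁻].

[CO2*] = KH · pCO2 = 10^(−1.37) × 1.45×10^4×10^-6 = 6.185×10^-4 mol/kg
α₀ = 1/(1 + K1/[H⁺] + K1K2/[H⁺]²) = 1/(1 + 10^+0.91 + 10^-1.48) = 0.1092
DIC = [CO2*]/α₀ = 6.185×10^-4 / 0.1092 = 5.667 mmol/kg
[CO3²⁻] = α₂·DIC; α₂ = 0.003614, so [CO3²⁻] = 0.003614 × 5.667 = 0.0205 mmol/kg

[CO3²⁻] = 0.0205 mmol/kg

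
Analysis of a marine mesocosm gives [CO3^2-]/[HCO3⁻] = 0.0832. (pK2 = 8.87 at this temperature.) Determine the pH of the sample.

pH = 7.79

From K2 = [H⁺][CO3^2-]/[HCO3⁻]:  pH = pK2 + log₁₀([CO3^2-]/[HCO3⁻])
log₁₀(0.0832) = -1.080
pH = 8.87 + (-1.080) = 7.79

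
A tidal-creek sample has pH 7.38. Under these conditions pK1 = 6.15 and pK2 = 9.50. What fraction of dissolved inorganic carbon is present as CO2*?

α₀ = 0.0552

α₀ = 1 / (1 + K1/[H⁺] + K1K2/[H⁺]²) = 1 / (1 + 10^+1.23 + 10^-0.89)
   = 1 / (1 + 16.982 + 0.12882) = 1/18.111 = 0.05521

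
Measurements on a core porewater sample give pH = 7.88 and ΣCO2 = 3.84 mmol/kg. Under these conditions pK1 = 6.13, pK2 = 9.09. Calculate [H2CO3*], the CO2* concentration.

[CO2*] = 0.0633 mmol/kg

α₀ = 1 / (1 + K1/[H⁺] + K1K2/[H⁺]²) = 1 / (1 + 10^+1.75 + 10^+0.54)
   = 1 / (1 + 56.234 + 3.4674) = 1/60.702 = 0.01647
[CO2*] = α₀ × DIC = 0.01647 × 3.84 = 0.0633 mmol/kg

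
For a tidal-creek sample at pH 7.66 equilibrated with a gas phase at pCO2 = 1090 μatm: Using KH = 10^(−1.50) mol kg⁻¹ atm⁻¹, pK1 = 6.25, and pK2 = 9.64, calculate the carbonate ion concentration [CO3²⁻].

[CO3²⁻] = 9.28 μmol/kg

[CO2*] = KH · pCO2 = 10^(−1.50) × 1090×10^-6 = 3.447×10^-5 mol/kg
α₀ = 1/(1 + K1/[H⁺] + K1K2/[H⁺]²) = 1/(1 + 10^+1.41 + 10^-0.57) = 0.03707
DIC = [CO2*]/α₀ = 3.447×10^-5 / 0.03707 = 0.9297 mmol/kg
[CO3²⁻] = α₂·DIC; α₂ = 0.009979, so [CO3²⁻] = 0.009979 × 0.9297 = 0.00928 mmol/kg = 9.28 μmol/kg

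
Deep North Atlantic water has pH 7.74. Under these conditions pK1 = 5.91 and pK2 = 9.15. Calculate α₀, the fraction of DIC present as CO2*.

α₀ = 1 / (1 + K1/[H⁺] + K1K2/[H⁺]²) = 1 / (1 + 10^+1.83 + 10^+0.42)
   = 1 / (1 + 67.608 + 2.6303) = 1/71.239 = 0.01404

α₀ = 0.0140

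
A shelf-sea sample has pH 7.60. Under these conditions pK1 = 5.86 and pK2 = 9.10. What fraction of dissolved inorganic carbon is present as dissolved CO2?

α₀ = 0.0173

α₀ = 1 / (1 + K1/[H⁺] + K1K2/[H⁺]²) = 1 / (1 + 10^+1.74 + 10^+0.24)
   = 1 / (1 + 54.954 + 1.7378) = 1/57.692 = 0.01733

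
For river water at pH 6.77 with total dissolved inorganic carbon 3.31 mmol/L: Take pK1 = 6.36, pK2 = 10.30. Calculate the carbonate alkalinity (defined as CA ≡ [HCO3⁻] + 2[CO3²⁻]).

CA = 2.38 mmol/L

CA = [HCO3⁻] + 2[CO3²⁻] = (α₁ + 2α₂)·DIC
At pH 6.77: [H⁺]/K1 = 10^-0.41 = 0.38905, K2/[H⁺] = 10^-3.53 = 0.00029512
α₁ = 1/(1 + 0.38905 + 0.00029512) = 1/1.3893 = 0.7198; α₂ = α₁·K2/[H⁺] = 0.0002124
α₁ + 2α₂ = 0.7202
CA = 0.7202 × 3.31 = 2.38 mmol/L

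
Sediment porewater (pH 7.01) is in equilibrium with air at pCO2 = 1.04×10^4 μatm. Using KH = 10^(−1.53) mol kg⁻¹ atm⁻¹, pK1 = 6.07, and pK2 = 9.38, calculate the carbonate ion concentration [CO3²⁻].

[CO2*] = KH · pCO2 = 10^(−1.53) × 1.04×10^4×10^-6 = 3.069×10^-4 mol/kg
α₀ = 1/(1 + K1/[H⁺] + K1K2/[H⁺]²) = 1/(1 + 10^+0.94 + 10^-1.43) = 0.1026
DIC = [CO2*]/α₀ = 3.069×10^-4 / 0.1026 = 2.992 mmol/kg
[CO3²⁻] = α₂·DIC; α₂ = 0.003812, so [CO3²⁻] = 0.003812 × 2.992 = 0.0114 mmol/kg = 11.4 μmol/kg

[CO3²⁻] = 11.4 μmol/kg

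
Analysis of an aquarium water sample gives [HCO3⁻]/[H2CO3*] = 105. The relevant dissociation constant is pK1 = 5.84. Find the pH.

From K1 = [H⁺][HCO3⁻]/[H2CO3*]:  pH = pK1 + log₁₀([HCO3⁻]/[H2CO3*])
log₁₀(105) = +2.021
pH = 5.84 + (+2.021) = 7.86

pH = 7.86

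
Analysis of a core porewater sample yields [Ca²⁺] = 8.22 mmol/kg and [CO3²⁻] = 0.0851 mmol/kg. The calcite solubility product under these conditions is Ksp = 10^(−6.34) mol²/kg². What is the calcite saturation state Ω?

Ksp = 10^(−6.34) = 4.571×10^-7
Ω = [Ca²⁺][CO3²⁻]/Ksp = (8.22×10^-3)(0.0851×10^-3) / 4.571×10^-7 = 1.53

Ω = 1.53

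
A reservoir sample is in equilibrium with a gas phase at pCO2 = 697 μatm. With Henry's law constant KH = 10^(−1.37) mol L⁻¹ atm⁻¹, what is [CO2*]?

[CO2*] = 29.7 μmol/L

KH = 10^(−1.37) = 4.266×10^-2 mol L⁻¹ atm⁻¹
[CO2*] = KH · pCO2 = 4.266×10^-2 × 697×10^-6 atm = 2.97×10^-5 mol/L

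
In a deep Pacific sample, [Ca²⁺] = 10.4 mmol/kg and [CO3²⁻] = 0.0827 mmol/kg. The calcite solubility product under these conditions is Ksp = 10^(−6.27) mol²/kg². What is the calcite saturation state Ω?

Ω = 1.60

Ksp = 10^(−6.27) = 5.370×10^-7
Ω = [Ca²⁺][CO3²⁻]/Ksp = (10.4×10^-3)(0.0827×10^-3) / 5.370×10^-7 = 1.60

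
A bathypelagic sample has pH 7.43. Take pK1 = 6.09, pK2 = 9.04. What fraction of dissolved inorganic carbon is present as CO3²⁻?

α₂ = 0.0229

α₂ = 1 / (1 + [H⁺]/K2 + [H⁺]²/(K1K2)) = 1 / (1 + 10^+1.61 + 10^+0.27)
   = 1 / (1 + 40.738 + 1.8621) = 1/43.600 = 0.02294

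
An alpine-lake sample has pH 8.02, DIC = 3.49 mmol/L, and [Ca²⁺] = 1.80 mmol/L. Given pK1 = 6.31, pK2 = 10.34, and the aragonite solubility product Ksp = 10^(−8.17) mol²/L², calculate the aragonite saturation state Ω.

Ω = 4.34

α₂ = 1 / (1 + [H⁺]/K2 + [H⁺]²/(K1K2)) = 1 / (1 + 10^+2.32 + 10^+0.61)
   = 1 / (1 + 208.93 + 4.0738) = 1/214.00 = 0.004673
[CO3²⁻] = α₂ × DIC = 0.004673 × 3.49 = 0.01631 mmol/L = 16.31 μmol/L
Ksp = 10^(−8.17) = 6.761×10^-9
Ω = [Ca²⁺][CO3²⁻]/Ksp = (1.80×10^-3)(1.631×10^-5) / 6.761×10^-9 = 4.34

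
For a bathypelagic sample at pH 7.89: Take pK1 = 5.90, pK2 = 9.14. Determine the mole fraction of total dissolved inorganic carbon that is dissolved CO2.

α₀ = 1 / (1 + K1/[H⁺] + K1K2/[H⁺]²) = 1 / (1 + 10^+1.99 + 10^+0.74)
   = 1 / (1 + 97.724 + 5.4954) = 1/104.22 = 0.009595

α₀ = 0.00960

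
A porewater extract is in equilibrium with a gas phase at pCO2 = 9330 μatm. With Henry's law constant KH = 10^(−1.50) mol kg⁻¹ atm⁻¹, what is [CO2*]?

[CO2*] = 295 μmol/kg

KH = 10^(−1.50) = 3.162×10^-2 mol kg⁻¹ atm⁻¹
[CO2*] = KH · pCO2 = 3.162×10^-2 × 9330×10^-6 atm = 2.95×10^-4 mol/kg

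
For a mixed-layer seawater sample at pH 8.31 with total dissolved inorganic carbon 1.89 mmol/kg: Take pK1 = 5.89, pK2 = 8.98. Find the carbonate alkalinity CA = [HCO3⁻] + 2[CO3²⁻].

CA = 2.22 mmol/kg

CA = [HCO3⁻] + 2[CO3²⁻] = (α₁ + 2α₂)·DIC
At pH 8.31: [H⁺]/K1 = 10^-2.42 = 0.0038019, K2/[H⁺] = 10^-0.67 = 0.21380
α₁ = 1/(1 + 0.0038019 + 0.21380) = 1/1.2176 = 0.8213; α₂ = α₁·K2/[H⁺] = 0.1756
α₁ + 2α₂ = 1.1725
CA = 1.1725 × 1.89 = 2.22 mmol/kg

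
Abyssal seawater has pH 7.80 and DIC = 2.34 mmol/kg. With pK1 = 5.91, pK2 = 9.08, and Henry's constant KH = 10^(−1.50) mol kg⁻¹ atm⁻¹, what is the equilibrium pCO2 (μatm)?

α₀ = 1 / (1 + K1/[H⁺] + K1K2/[H⁺]²) = 1 / (1 + 10^+1.89 + 10^+0.61)
   = 1 / (1 + 77.625 + 4.0738) = 1/82.699 = 0.01209
[CO2*] = α₀ × DIC = 0.01209 × 2.34 = 0.02830 mmol/kg
pCO2 = [CO2*]/KH = 2.830×10^-5 / 3.162×10^-2 = 895 μatm

pCO2 = 895 μatm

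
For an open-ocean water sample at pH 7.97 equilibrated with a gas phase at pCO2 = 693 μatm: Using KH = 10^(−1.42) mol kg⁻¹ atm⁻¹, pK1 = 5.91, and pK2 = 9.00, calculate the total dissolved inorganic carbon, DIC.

[CO2*] = KH · pCO2 = 10^(−1.42) × 693×10^-6 = 2.635×10^-5 mol/kg
α₀ = 1/(1 + K1/[H⁺] + K1K2/[H⁺]²) = 1/(1 + 10^+2.06 + 10^+1.03) = 0.007903
DIC = [CO2*]/α₀ = 2.635×10^-5 / 0.007903 = 3.33 mmol/kg

DIC = 3.33 mmol/kg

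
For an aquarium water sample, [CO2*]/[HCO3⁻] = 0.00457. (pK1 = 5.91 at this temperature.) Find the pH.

pH = 8.25

From K1 = [H⁺][HCO3⁻]/[CO2*]:  pH = pK1 − log₁₀([CO2*]/[HCO3⁻])
log₁₀(0.00457) = -2.340
pH = 5.91 − (-2.340) = 8.25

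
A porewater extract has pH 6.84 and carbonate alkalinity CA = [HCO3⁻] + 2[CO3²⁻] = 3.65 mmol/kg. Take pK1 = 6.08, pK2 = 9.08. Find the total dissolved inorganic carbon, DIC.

CA = [HCO3⁻] + 2[CO3²⁻] = (α₁ + 2α₂)·DIC
At pH 6.84: [H⁺]/K1 = 10^-0.76 = 0.17378, K2/[H⁺] = 10^-2.24 = 0.0057544
α₁ = 1/(1 + 0.17378 + 0.0057544) = 1/1.1795 = 0.8478; α₂ = α₁·K2/[H⁺] = 0.004879
α₁ + 2α₂ = 0.8575
DIC = CA / (α₁ + 2α₂) = 3.65 / 0.8575 = 4.26 mmol/kg

DIC = 4.26 mmol/kg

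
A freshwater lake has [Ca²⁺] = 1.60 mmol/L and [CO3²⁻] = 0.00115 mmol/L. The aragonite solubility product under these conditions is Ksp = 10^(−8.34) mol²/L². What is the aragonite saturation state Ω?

Ω = 0.403

Ksp = 10^(−8.34) = 4.571×10^-9
Ω = [Ca²⁺][CO3²⁻]/Ksp = (1.60×10^-3)(0.00115×10^-3) / 4.571×10^-9 = 0.403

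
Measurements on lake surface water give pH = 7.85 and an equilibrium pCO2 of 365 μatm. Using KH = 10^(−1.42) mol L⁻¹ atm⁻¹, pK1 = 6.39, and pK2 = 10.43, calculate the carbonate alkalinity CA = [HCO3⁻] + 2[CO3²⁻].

CA = 0.402 mmol/L

[CO2*] = KH · pCO2 = 10^(−1.42) × 365×10^-6 = 1.388×10^-5 mol/L
α₀ = 1/(1 + K1/[H⁺] + K1K2/[H⁺]²) = 1/(1 + 10^+1.46 + 10^-1.12) = 0.03343
DIC = [CO2*]/α₀ = 1.388×10^-5 / 0.03343 = 0.4151 mmol/L
CA = (α₁ + 2α₂)·DIC = (0.9640 + 2×0.002536) × 0.4151 = 0.402 mmol/L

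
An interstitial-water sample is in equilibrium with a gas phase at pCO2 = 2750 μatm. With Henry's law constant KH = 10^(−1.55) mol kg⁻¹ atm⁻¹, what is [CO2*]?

KH = 10^(−1.55) = 2.818×10^-2 mol kg⁻¹ atm⁻¹
[CO2*] = KH · pCO2 = 2.818×10^-2 × 2750×10^-6 atm = 7.75×10^-5 mol/kg

[CO2*] = 77.5 μmol/kg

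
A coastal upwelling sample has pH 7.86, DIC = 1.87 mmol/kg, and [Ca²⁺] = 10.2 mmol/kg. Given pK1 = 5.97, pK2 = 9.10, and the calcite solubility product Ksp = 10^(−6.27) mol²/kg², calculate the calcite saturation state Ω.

α₂ = 1 / (1 + [H⁺]/K2 + [H⁺]²/(K1K2)) = 1 / (1 + 10^+1.24 + 10^-0.65)
   = 1 / (1 + 17.378 + 0.22387) = 1/18.602 = 0.05376
[CO3²⁻] = α₂ × DIC = 0.05376 × 1.87 = 0.1005 mmol/kg
Ksp = 10^(−6.27) = 5.370×10^-7
Ω = [Ca²⁺][CO3²⁻]/Ksp = (10.2×10^-3)(1.005×10^-4) / 5.370×10^-7 = 1.91

Ω = 1.91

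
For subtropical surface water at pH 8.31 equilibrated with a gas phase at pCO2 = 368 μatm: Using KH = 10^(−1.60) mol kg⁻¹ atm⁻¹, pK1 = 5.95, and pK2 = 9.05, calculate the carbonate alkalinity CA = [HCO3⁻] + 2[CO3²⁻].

[CO2*] = KH · pCO2 = 10^(−1.60) × 368×10^-6 = 9.244×10^-6 mol/kg
α₀ = 1/(1 + K1/[H⁺] + K1K2/[H⁺]²) = 1/(1 + 10^+2.36 + 10^+1.62) = 0.003680
DIC = [CO2*]/α₀ = 9.244×10^-6 / 0.003680 = 2.512 mmol/kg
CA = (α₁ + 2α₂)·DIC = (0.8429 + 2×0.1534) × 2.512 = 2.89 mmol/kg

CA = 2.89 mmol/kg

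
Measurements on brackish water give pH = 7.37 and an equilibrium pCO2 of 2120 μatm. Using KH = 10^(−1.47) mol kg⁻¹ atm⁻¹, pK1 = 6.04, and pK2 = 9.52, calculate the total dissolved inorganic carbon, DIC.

[CO2*] = KH · pCO2 = 10^(−1.47) × 2120×10^-6 = 7.183×10^-5 mol/kg
α₀ = 1/(1 + K1/[H⁺] + K1K2/[H⁺]²) = 1/(1 + 10^+1.33 + 10^-0.82) = 0.04438
DIC = [CO2*]/α₀ = 7.183×10^-5 / 0.04438 = 1.62 mmol/kg

DIC = 1.62 mmol/kg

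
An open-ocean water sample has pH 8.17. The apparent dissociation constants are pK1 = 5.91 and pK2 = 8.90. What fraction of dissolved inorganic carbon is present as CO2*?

α₀ = 0.00461

α₀ = 1 / (1 + K1/[H⁺] + K1K2/[H⁺]²) = 1 / (1 + 10^+2.26 + 10^+1.53)
   = 1 / (1 + 181.97 + 33.884) = 1/216.85 = 0.004611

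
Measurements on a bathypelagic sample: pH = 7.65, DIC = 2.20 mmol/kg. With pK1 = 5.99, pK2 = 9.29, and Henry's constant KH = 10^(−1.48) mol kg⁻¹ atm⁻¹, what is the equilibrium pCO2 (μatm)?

α₀ = 1 / (1 + K1/[H⁺] + K1K2/[H⁺]²) = 1 / (1 + 10^+1.66 + 10^+0.02)
   = 1 / (1 + 45.709 + 1.0471) = 1/47.756 = 0.02094
[CO2*] = α₀ × DIC = 0.02094 × 2.20 = 0.04607 mmol/kg
pCO2 = [CO2*]/KH = 4.607×10^-5 / 3.311×10^-2 = 1390 μatm

pCO2 = 1390 μatm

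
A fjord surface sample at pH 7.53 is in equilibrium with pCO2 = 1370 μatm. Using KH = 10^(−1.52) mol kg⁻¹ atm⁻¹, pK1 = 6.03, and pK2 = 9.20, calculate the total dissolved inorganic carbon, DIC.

[CO2*] = KH · pCO2 = 10^(−1.52) × 1370×10^-6 = 4.137×10^-5 mol/kg
α₀ = 1/(1 + K1/[H⁺] + K1K2/[H⁺]²) = 1/(1 + 10^+1.50 + 10^-0.17) = 0.03003
DIC = [CO2*]/α₀ = 4.137×10^-5 / 0.03003 = 1.38 mmol/kg

DIC = 1.38 mmol/kg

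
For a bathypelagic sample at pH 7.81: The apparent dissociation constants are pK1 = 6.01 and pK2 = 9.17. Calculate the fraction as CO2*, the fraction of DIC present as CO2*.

α₀ = 0.0150

α₀ = 1 / (1 + K1/[H⁺] + K1K2/[H⁺]²) = 1 / (1 + 10^+1.80 + 10^+0.44)
   = 1 / (1 + 63.096 + 2.7542) = 1/66.850 = 0.01496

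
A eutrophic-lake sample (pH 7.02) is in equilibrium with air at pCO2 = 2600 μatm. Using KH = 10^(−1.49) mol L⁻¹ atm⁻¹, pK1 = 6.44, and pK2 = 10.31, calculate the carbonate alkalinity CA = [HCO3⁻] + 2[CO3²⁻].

CA = 0.320 mmol/L

[CO2*] = KH · pCO2 = 10^(−1.49) × 2600×10^-6 = 8.413×10^-5 mol/L
α₀ = 1/(1 + K1/[H⁺] + K1K2/[H⁺]²) = 1/(1 + 10^+0.58 + 10^-2.71) = 0.2082
DIC = [CO2*]/α₀ = 8.413×10^-5 / 0.2082 = 0.4042 mmol/L
CA = (α₁ + 2α₂)·DIC = (0.7914 + 2×0.0004059) × 0.4042 = 0.320 mmol/L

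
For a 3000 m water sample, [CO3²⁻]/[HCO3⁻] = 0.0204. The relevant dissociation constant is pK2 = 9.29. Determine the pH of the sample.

From K2 = [H⁺][CO3²⁻]/[HCO3⁻]:  pH = pK2 + log₁₀([CO3²⁻]/[HCO3⁻])
log₁₀(0.0204) = -1.690
pH = 9.29 + (-1.690) = 7.60

pH = 7.60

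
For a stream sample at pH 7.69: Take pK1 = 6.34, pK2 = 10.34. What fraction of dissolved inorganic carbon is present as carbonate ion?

α₂ = 0.00214

α₂ = 1 / (1 + [H⁺]/K2 + [H⁺]²/(K1K2)) = 1 / (1 + 10^+2.65 + 10^+1.30)
   = 1 / (1 + 446.68 + 19.953) = 1/467.64 = 0.002138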